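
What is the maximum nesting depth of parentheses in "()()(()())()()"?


Input: "()()(()())()()"
Tracking depth:
  Position 0 '(': depth becomes 1
  Position 1 ')': depth becomes 0
  Position 2 '(': depth becomes 1
  Position 3 ')': depth becomes 0
  Position 4 '(': depth becomes 1
  Position 5 '(': depth becomes 2
  Position 6 ')': depth becomes 1
  Position 7 '(': depth becomes 2
  Position 8 ')': depth becomes 1
  Position 9 ')': depth becomes 0
  Position 10 '(': depth becomes 1
  Position 11 ')': depth becomes 0
  Position 12 '(': depth becomes 1
  Position 13 ')': depth becomes 0
Maximum depth reached: 2

2


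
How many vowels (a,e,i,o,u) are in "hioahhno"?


Input: hioahhno
Checking each character:
  'h' at position 0: consonant
  'i' at position 1: vowel (running total: 1)
  'o' at position 2: vowel (running total: 2)
  'a' at position 3: vowel (running total: 3)
  'h' at position 4: consonant
  'h' at position 5: consonant
  'n' at position 6: consonant
  'o' at position 7: vowel (running total: 4)
Total vowels: 4

4


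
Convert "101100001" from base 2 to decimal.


Input: "101100001" in base 2
Positional expansion:
  Digit '1' (value 1) x 2^8 = 256
  Digit '0' (value 0) x 2^7 = 0
  Digit '1' (value 1) x 2^6 = 64
  Digit '1' (value 1) x 2^5 = 32
  Digit '0' (value 0) x 2^4 = 0
  Digit '0' (value 0) x 2^3 = 0
  Digit '0' (value 0) x 2^2 = 0
  Digit '0' (value 0) x 2^1 = 0
  Digit '1' (value 1) x 2^0 = 1
Sum = 353

353


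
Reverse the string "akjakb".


Input: akjakb
Reading characters right to left:
  Position 5: 'b'
  Position 4: 'k'
  Position 3: 'a'
  Position 2: 'j'
  Position 1: 'k'
  Position 0: 'a'
Reversed: bkajka

bkajka


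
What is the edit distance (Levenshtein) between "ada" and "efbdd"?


Computing edit distance: "ada" -> "efbdd"
DP table:
           e    f    b    d    d
      0    1    2    3    4    5
  a   1    1    2    3    4    5
  d   2    2    2    3    3    4
  a   3    3    3    3    4    4
Edit distance = dp[3][5] = 4

4


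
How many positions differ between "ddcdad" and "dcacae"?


Comparing "ddcdad" and "dcacae" position by position:
  Position 0: 'd' vs 'd' => same
  Position 1: 'd' vs 'c' => DIFFER
  Position 2: 'c' vs 'a' => DIFFER
  Position 3: 'd' vs 'c' => DIFFER
  Position 4: 'a' vs 'a' => same
  Position 5: 'd' vs 'e' => DIFFER
Positions that differ: 4

4


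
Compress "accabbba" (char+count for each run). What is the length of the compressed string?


Input: accabbba
Runs:
  'a' x 1 => "a1"
  'c' x 2 => "c2"
  'a' x 1 => "a1"
  'b' x 3 => "b3"
  'a' x 1 => "a1"
Compressed: "a1c2a1b3a1"
Compressed length: 10

10


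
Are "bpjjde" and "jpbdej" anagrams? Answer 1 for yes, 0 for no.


Strings: "bpjjde", "jpbdej"
Sorted first:  bdejjp
Sorted second: bdejjp
Sorted forms match => anagrams

1


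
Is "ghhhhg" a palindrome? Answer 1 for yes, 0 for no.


Input: ghhhhg
Reversed: ghhhhg
  Compare pos 0 ('g') with pos 5 ('g'): match
  Compare pos 1 ('h') with pos 4 ('h'): match
  Compare pos 2 ('h') with pos 3 ('h'): match
Result: palindrome

1


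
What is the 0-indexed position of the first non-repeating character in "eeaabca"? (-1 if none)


Input: eeaabca
Character frequencies:
  'a': 3
  'b': 1
  'c': 1
  'e': 2
Scanning left to right for freq == 1:
  Position 0 ('e'): freq=2, skip
  Position 1 ('e'): freq=2, skip
  Position 2 ('a'): freq=3, skip
  Position 3 ('a'): freq=3, skip
  Position 4 ('b'): unique! => answer = 4

4


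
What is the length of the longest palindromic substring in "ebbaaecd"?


Input: "ebbaaecd"
Checking substrings for palindromes:
  [1:3] "bb" (len 2) => palindrome
  [3:5] "aa" (len 2) => palindrome
Longest palindromic substring: "bb" with length 2

2


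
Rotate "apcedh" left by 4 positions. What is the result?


Input: "apcedh", rotate left by 4
First 4 characters: "apce"
Remaining characters: "dh"
Concatenate remaining + first: "dh" + "apce" = "dhapce"

dhapce


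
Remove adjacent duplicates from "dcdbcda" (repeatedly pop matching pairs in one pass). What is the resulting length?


Input: dcdbcda
Stack-based adjacent duplicate removal:
  Read 'd': push. Stack: d
  Read 'c': push. Stack: dc
  Read 'd': push. Stack: dcd
  Read 'b': push. Stack: dcdb
  Read 'c': push. Stack: dcdbc
  Read 'd': push. Stack: dcdbcd
  Read 'a': push. Stack: dcdbcda
Final stack: "dcdbcda" (length 7)

7


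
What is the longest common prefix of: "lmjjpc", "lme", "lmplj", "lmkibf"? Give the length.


Words: lmjjpc, lme, lmplj, lmkibf
  Position 0: all 'l' => match
  Position 1: all 'm' => match
  Position 2: ('j', 'e', 'p', 'k') => mismatch, stop
LCP = "lm" (length 2)

2


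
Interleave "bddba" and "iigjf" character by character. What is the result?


Interleaving "bddba" and "iigjf":
  Position 0: 'b' from first, 'i' from second => "bi"
  Position 1: 'd' from first, 'i' from second => "di"
  Position 2: 'd' from first, 'g' from second => "dg"
  Position 3: 'b' from first, 'j' from second => "bj"
  Position 4: 'a' from first, 'f' from second => "af"
Result: bididgbjaf

bididgbjaf


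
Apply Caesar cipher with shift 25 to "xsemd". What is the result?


Caesar cipher: shift "xsemd" by 25
  'x' (pos 23) + 25 = pos 22 = 'w'
  's' (pos 18) + 25 = pos 17 = 'r'
  'e' (pos 4) + 25 = pos 3 = 'd'
  'm' (pos 12) + 25 = pos 11 = 'l'
  'd' (pos 3) + 25 = pos 2 = 'c'
Result: wrdlc

wrdlc


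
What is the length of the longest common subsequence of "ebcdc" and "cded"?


LCS of "ebcdc" and "cded"
DP table:
           c    d    e    d
      0    0    0    0    0
  e   0    0    0    1    1
  b   0    0    0    1    1
  c   0    1    1    1    1
  d   0    1    2    2    2
  c   0    1    2    2    2
LCS length = dp[5][4] = 2

2


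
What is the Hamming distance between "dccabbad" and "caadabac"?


Comparing "dccabbad" and "caadabac" position by position:
  Position 0: 'd' vs 'c' => differ
  Position 1: 'c' vs 'a' => differ
  Position 2: 'c' vs 'a' => differ
  Position 3: 'a' vs 'd' => differ
  Position 4: 'b' vs 'a' => differ
  Position 5: 'b' vs 'b' => same
  Position 6: 'a' vs 'a' => same
  Position 7: 'd' vs 'c' => differ
Total differences (Hamming distance): 6

6


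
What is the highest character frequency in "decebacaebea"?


Input: decebacaebea
Character counts:
  'a': 3
  'b': 2
  'c': 2
  'd': 1
  'e': 4
Maximum frequency: 4

4


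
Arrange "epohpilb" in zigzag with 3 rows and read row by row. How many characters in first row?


Zigzag "epohpilb" into 3 rows:
Placing characters:
  'e' => row 0
  'p' => row 1
  'o' => row 2
  'h' => row 1
  'p' => row 0
  'i' => row 1
  'l' => row 2
  'b' => row 1
Rows:
  Row 0: "ep"
  Row 1: "phib"
  Row 2: "ol"
First row length: 2

2


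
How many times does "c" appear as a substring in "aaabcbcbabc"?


Searching for "c" in "aaabcbcbabc"
Scanning each position:
  Position 0: "a" => no
  Position 1: "a" => no
  Position 2: "a" => no
  Position 3: "b" => no
  Position 4: "c" => MATCH
  Position 5: "b" => no
  Position 6: "c" => MATCH
  Position 7: "b" => no
  Position 8: "a" => no
  Position 9: "b" => no
  Position 10: "c" => MATCH
Total occurrences: 3

3


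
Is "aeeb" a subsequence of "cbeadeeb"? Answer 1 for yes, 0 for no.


Check if "aeeb" is a subsequence of "cbeadeeb"
Greedy scan:
  Position 0 ('c'): no match needed
  Position 1 ('b'): no match needed
  Position 2 ('e'): no match needed
  Position 3 ('a'): matches sub[0] = 'a'
  Position 4 ('d'): no match needed
  Position 5 ('e'): matches sub[1] = 'e'
  Position 6 ('e'): matches sub[2] = 'e'
  Position 7 ('b'): matches sub[3] = 'b'
All 4 characters matched => is a subsequence

1


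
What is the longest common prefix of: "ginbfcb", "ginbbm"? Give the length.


Words: ginbfcb, ginbbm
  Position 0: all 'g' => match
  Position 1: all 'i' => match
  Position 2: all 'n' => match
  Position 3: all 'b' => match
  Position 4: ('f', 'b') => mismatch, stop
LCP = "ginb" (length 4)

4


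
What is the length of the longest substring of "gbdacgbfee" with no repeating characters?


Input: "gbdacgbfee"
Sliding window (track last position of each char):
  Position 0 ('g'): window [0,0] length 1 -- new best
  Position 1 ('b'): window [0,1] length 2 -- new best
  Position 2 ('d'): window [0,2] length 3 -- new best
  Position 3 ('a'): window [0,3] length 4 -- new best
  Position 4 ('c'): window [0,4] length 5 -- new best
  Position 5 ('g'): repeat (last at 0), move window start to 1
  Position 5 ('g'): window [1,5] length 5
  Position 6 ('b'): repeat (last at 1), move window start to 2
  Position 6 ('b'): window [2,6] length 5
  Position 7 ('f'): window [2,7] length 6 -- new best
  Position 8 ('e'): window [2,8] length 7 -- new best
  Position 9 ('e'): repeat (last at 8), move window start to 9
  Position 9 ('e'): window [9,9] length 1
Longest substring with no repeats: "dacgbfe" with length 7

7


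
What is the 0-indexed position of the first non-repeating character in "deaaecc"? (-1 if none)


Input: deaaecc
Character frequencies:
  'a': 2
  'c': 2
  'd': 1
  'e': 2
Scanning left to right for freq == 1:
  Position 0 ('d'): unique! => answer = 0

0


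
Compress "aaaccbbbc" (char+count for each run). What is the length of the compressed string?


Input: aaaccbbbc
Runs:
  'a' x 3 => "a3"
  'c' x 2 => "c2"
  'b' x 3 => "b3"
  'c' x 1 => "c1"
Compressed: "a3c2b3c1"
Compressed length: 8

8


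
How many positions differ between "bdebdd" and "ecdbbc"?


Comparing "bdebdd" and "ecdbbc" position by position:
  Position 0: 'b' vs 'e' => DIFFER
  Position 1: 'd' vs 'c' => DIFFER
  Position 2: 'e' vs 'd' => DIFFER
  Position 3: 'b' vs 'b' => same
  Position 4: 'd' vs 'b' => DIFFER
  Position 5: 'd' vs 'c' => DIFFER
Positions that differ: 5

5


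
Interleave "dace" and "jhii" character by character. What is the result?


Interleaving "dace" and "jhii":
  Position 0: 'd' from first, 'j' from second => "dj"
  Position 1: 'a' from first, 'h' from second => "ah"
  Position 2: 'c' from first, 'i' from second => "ci"
  Position 3: 'e' from first, 'i' from second => "ei"
Result: djahciei

djahciei


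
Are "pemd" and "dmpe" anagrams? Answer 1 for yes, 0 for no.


Strings: "pemd", "dmpe"
Sorted first:  demp
Sorted second: demp
Sorted forms match => anagrams

1


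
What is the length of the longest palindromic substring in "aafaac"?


Input: "aafaac"
Checking substrings for palindromes:
  [0:5] "aafaa" (len 5) => palindrome
  [1:4] "afa" (len 3) => palindrome
  [0:2] "aa" (len 2) => palindrome
  [3:5] "aa" (len 2) => palindrome
Longest palindromic substring: "aafaa" with length 5

5


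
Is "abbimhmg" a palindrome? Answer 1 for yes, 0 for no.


Input: abbimhmg
Reversed: gmhmibba
  Compare pos 0 ('a') with pos 7 ('g'): MISMATCH
  Compare pos 1 ('b') with pos 6 ('m'): MISMATCH
  Compare pos 2 ('b') with pos 5 ('h'): MISMATCH
  Compare pos 3 ('i') with pos 4 ('m'): MISMATCH
Result: not a palindrome

0


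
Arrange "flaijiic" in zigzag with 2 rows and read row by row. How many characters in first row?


Zigzag "flaijiic" into 2 rows:
Placing characters:
  'f' => row 0
  'l' => row 1
  'a' => row 0
  'i' => row 1
  'j' => row 0
  'i' => row 1
  'i' => row 0
  'c' => row 1
Rows:
  Row 0: "faji"
  Row 1: "liic"
First row length: 4

4


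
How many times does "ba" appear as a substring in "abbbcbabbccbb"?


Searching for "ba" in "abbbcbabbccbb"
Scanning each position:
  Position 0: "ab" => no
  Position 1: "bb" => no
  Position 2: "bb" => no
  Position 3: "bc" => no
  Position 4: "cb" => no
  Position 5: "ba" => MATCH
  Position 6: "ab" => no
  Position 7: "bb" => no
  Position 8: "bc" => no
  Position 9: "cc" => no
  Position 10: "cb" => no
  Position 11: "bb" => no
Total occurrences: 1

1


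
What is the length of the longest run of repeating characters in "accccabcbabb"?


Input: "accccabcbabb"
Scanning for longest run:
  Position 1 ('c'): new char, reset run to 1
  Position 2 ('c'): continues run of 'c', length=2
  Position 3 ('c'): continues run of 'c', length=3
  Position 4 ('c'): continues run of 'c', length=4
  Position 5 ('a'): new char, reset run to 1
  Position 6 ('b'): new char, reset run to 1
  Position 7 ('c'): new char, reset run to 1
  Position 8 ('b'): new char, reset run to 1
  Position 9 ('a'): new char, reset run to 1
  Position 10 ('b'): new char, reset run to 1
  Position 11 ('b'): continues run of 'b', length=2
Longest run: 'c' with length 4

4


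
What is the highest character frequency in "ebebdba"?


Input: ebebdba
Character counts:
  'a': 1
  'b': 3
  'd': 1
  'e': 2
Maximum frequency: 3

3


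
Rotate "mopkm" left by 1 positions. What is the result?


Input: "mopkm", rotate left by 1
First 1 characters: "m"
Remaining characters: "opkm"
Concatenate remaining + first: "opkm" + "m" = "opkmm"

opkmm


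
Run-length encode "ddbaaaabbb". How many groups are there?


Input: ddbaaaabbb
Scanning for consecutive runs:
  Group 1: 'd' x 2 (positions 0-1)
  Group 2: 'b' x 1 (positions 2-2)
  Group 3: 'a' x 4 (positions 3-6)
  Group 4: 'b' x 3 (positions 7-9)
Total groups: 4

4


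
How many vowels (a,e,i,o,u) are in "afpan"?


Input: afpan
Checking each character:
  'a' at position 0: vowel (running total: 1)
  'f' at position 1: consonant
  'p' at position 2: consonant
  'a' at position 3: vowel (running total: 2)
  'n' at position 4: consonant
Total vowels: 2

2


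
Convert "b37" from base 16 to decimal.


Input: "b37" in base 16
Positional expansion:
  Digit 'b' (value 11) x 16^2 = 2816
  Digit '3' (value 3) x 16^1 = 48
  Digit '7' (value 7) x 16^0 = 7
Sum = 2871

2871


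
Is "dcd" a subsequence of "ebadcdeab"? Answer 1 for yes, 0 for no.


Check if "dcd" is a subsequence of "ebadcdeab"
Greedy scan:
  Position 0 ('e'): no match needed
  Position 1 ('b'): no match needed
  Position 2 ('a'): no match needed
  Position 3 ('d'): matches sub[0] = 'd'
  Position 4 ('c'): matches sub[1] = 'c'
  Position 5 ('d'): matches sub[2] = 'd'
  Position 6 ('e'): no match needed
  Position 7 ('a'): no match needed
  Position 8 ('b'): no match needed
All 3 characters matched => is a subsequence

1


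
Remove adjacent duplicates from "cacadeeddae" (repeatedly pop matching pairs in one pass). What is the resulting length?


Input: cacadeeddae
Stack-based adjacent duplicate removal:
  Read 'c': push. Stack: c
  Read 'a': push. Stack: ca
  Read 'c': push. Stack: cac
  Read 'a': push. Stack: caca
  Read 'd': push. Stack: cacad
  Read 'e': push. Stack: cacade
  Read 'e': matches stack top 'e' => pop. Stack: cacad
  Read 'd': matches stack top 'd' => pop. Stack: caca
  Read 'd': push. Stack: cacad
  Read 'a': push. Stack: cacada
  Read 'e': push. Stack: cacadae
Final stack: "cacadae" (length 7)

7


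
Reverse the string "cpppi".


Input: cpppi
Reading characters right to left:
  Position 4: 'i'
  Position 3: 'p'
  Position 2: 'p'
  Position 1: 'p'
  Position 0: 'c'
Reversed: ipppc

ipppc


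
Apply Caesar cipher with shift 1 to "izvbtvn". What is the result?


Caesar cipher: shift "izvbtvn" by 1
  'i' (pos 8) + 1 = pos 9 = 'j'
  'z' (pos 25) + 1 = pos 0 = 'a'
  'v' (pos 21) + 1 = pos 22 = 'w'
  'b' (pos 1) + 1 = pos 2 = 'c'
  't' (pos 19) + 1 = pos 20 = 'u'
  'v' (pos 21) + 1 = pos 22 = 'w'
  'n' (pos 13) + 1 = pos 14 = 'o'
Result: jawcuwo

jawcuwo


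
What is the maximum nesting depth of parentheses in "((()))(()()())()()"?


Input: "((()))(()()())()()"
Tracking depth:
  Position 0 '(': depth becomes 1
  Position 1 '(': depth becomes 2
  Position 2 '(': depth becomes 3
  Position 3 ')': depth becomes 2
  Position 4 ')': depth becomes 1
  Position 5 ')': depth becomes 0
  Position 6 '(': depth becomes 1
  Position 7 '(': depth becomes 2
  Position 8 ')': depth becomes 1
  Position 9 '(': depth becomes 2
  Position 10 ')': depth becomes 1
  Position 11 '(': depth becomes 2
  Position 12 ')': depth becomes 1
  Position 13 ')': depth becomes 0
  Position 14 '(': depth becomes 1
  Position 15 ')': depth becomes 0
  Position 16 '(': depth becomes 1
  Position 17 ')': depth becomes 0
Maximum depth reached: 3

3


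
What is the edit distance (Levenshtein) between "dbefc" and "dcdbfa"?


Computing edit distance: "dbefc" -> "dcdbfa"
DP table:
           d    c    d    b    f    a
      0    1    2    3    4    5    6
  d   1    0    1    2    3    4    5
  b   2    1    1    2    2    3    4
  e   3    2    2    2    3    3    4
  f   4    3    3    3    3    3    4
  c   5    4    3    4    4    4    4
Edit distance = dp[5][6] = 4

4


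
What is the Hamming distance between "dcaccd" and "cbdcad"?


Comparing "dcaccd" and "cbdcad" position by position:
  Position 0: 'd' vs 'c' => differ
  Position 1: 'c' vs 'b' => differ
  Position 2: 'a' vs 'd' => differ
  Position 3: 'c' vs 'c' => same
  Position 4: 'c' vs 'a' => differ
  Position 5: 'd' vs 'd' => same
Total differences (Hamming distance): 4

4


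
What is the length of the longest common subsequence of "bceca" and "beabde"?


LCS of "bceca" and "beabde"
DP table:
           b    e    a    b    d    e
      0    0    0    0    0    0    0
  b   0    1    1    1    1    1    1
  c   0    1    1    1    1    1    1
  e   0    1    2    2    2    2    2
  c   0    1    2    2    2    2    2
  a   0    1    2    3    3    3    3
LCS length = dp[5][6] = 3

3


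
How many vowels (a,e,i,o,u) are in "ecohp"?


Input: ecohp
Checking each character:
  'e' at position 0: vowel (running total: 1)
  'c' at position 1: consonant
  'o' at position 2: vowel (running total: 2)
  'h' at position 3: consonant
  'p' at position 4: consonant
Total vowels: 2

2


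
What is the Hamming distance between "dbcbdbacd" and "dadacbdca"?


Comparing "dbcbdbacd" and "dadacbdca" position by position:
  Position 0: 'd' vs 'd' => same
  Position 1: 'b' vs 'a' => differ
  Position 2: 'c' vs 'd' => differ
  Position 3: 'b' vs 'a' => differ
  Position 4: 'd' vs 'c' => differ
  Position 5: 'b' vs 'b' => same
  Position 6: 'a' vs 'd' => differ
  Position 7: 'c' vs 'c' => same
  Position 8: 'd' vs 'a' => differ
Total differences (Hamming distance): 6

6


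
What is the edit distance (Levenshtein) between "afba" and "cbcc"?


Computing edit distance: "afba" -> "cbcc"
DP table:
           c    b    c    c
      0    1    2    3    4
  a   1    1    2    3    4
  f   2    2    2    3    4
  b   3    3    2    3    4
  a   4    4    3    3    4
Edit distance = dp[4][4] = 4

4


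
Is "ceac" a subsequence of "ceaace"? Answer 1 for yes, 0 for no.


Check if "ceac" is a subsequence of "ceaace"
Greedy scan:
  Position 0 ('c'): matches sub[0] = 'c'
  Position 1 ('e'): matches sub[1] = 'e'
  Position 2 ('a'): matches sub[2] = 'a'
  Position 3 ('a'): no match needed
  Position 4 ('c'): matches sub[3] = 'c'
  Position 5 ('e'): no match needed
All 4 characters matched => is a subsequence

1


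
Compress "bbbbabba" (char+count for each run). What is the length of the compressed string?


Input: bbbbabba
Runs:
  'b' x 4 => "b4"
  'a' x 1 => "a1"
  'b' x 2 => "b2"
  'a' x 1 => "a1"
Compressed: "b4a1b2a1"
Compressed length: 8

8


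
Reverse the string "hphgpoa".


Input: hphgpoa
Reading characters right to left:
  Position 6: 'a'
  Position 5: 'o'
  Position 4: 'p'
  Position 3: 'g'
  Position 2: 'h'
  Position 1: 'p'
  Position 0: 'h'
Reversed: aopghph

aopghph


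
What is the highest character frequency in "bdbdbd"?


Input: bdbdbd
Character counts:
  'b': 3
  'd': 3
Maximum frequency: 3

3


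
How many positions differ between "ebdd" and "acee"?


Comparing "ebdd" and "acee" position by position:
  Position 0: 'e' vs 'a' => DIFFER
  Position 1: 'b' vs 'c' => DIFFER
  Position 2: 'd' vs 'e' => DIFFER
  Position 3: 'd' vs 'e' => DIFFER
Positions that differ: 4

4


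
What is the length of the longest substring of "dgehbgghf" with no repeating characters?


Input: "dgehbgghf"
Sliding window (track last position of each char):
  Position 0 ('d'): window [0,0] length 1 -- new best
  Position 1 ('g'): window [0,1] length 2 -- new best
  Position 2 ('e'): window [0,2] length 3 -- new best
  Position 3 ('h'): window [0,3] length 4 -- new best
  Position 4 ('b'): window [0,4] length 5 -- new best
  Position 5 ('g'): repeat (last at 1), move window start to 2
  Position 5 ('g'): window [2,5] length 4
  Position 6 ('g'): repeat (last at 5), move window start to 6
  Position 6 ('g'): window [6,6] length 1
  Position 7 ('h'): window [6,7] length 2
  Position 8 ('f'): window [6,8] length 3
Longest substring with no repeats: "dgehb" with length 5

5


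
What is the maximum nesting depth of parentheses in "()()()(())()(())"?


Input: "()()()(())()(())"
Tracking depth:
  Position 0 '(': depth becomes 1
  Position 1 ')': depth becomes 0
  Position 2 '(': depth becomes 1
  Position 3 ')': depth becomes 0
  Position 4 '(': depth becomes 1
  Position 5 ')': depth becomes 0
  Position 6 '(': depth becomes 1
  Position 7 '(': depth becomes 2
  Position 8 ')': depth becomes 1
  Position 9 ')': depth becomes 0
  Position 10 '(': depth becomes 1
  Position 11 ')': depth becomes 0
  Position 12 '(': depth becomes 1
  Position 13 '(': depth becomes 2
  Position 14 ')': depth becomes 1
  Position 15 ')': depth becomes 0
Maximum depth reached: 2

2


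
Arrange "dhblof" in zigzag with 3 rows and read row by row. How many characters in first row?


Zigzag "dhblof" into 3 rows:
Placing characters:
  'd' => row 0
  'h' => row 1
  'b' => row 2
  'l' => row 1
  'o' => row 0
  'f' => row 1
Rows:
  Row 0: "do"
  Row 1: "hlf"
  Row 2: "b"
First row length: 2

2


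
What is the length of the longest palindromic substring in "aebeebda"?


Input: "aebeebda"
Checking substrings for palindromes:
  [2:6] "beeb" (len 4) => palindrome
  [1:4] "ebe" (len 3) => palindrome
  [3:5] "ee" (len 2) => palindrome
Longest palindromic substring: "beeb" with length 4

4


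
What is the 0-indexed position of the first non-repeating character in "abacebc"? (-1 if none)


Input: abacebc
Character frequencies:
  'a': 2
  'b': 2
  'c': 2
  'e': 1
Scanning left to right for freq == 1:
  Position 0 ('a'): freq=2, skip
  Position 1 ('b'): freq=2, skip
  Position 2 ('a'): freq=2, skip
  Position 3 ('c'): freq=2, skip
  Position 4 ('e'): unique! => answer = 4

4


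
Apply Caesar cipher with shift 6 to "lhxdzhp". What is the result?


Caesar cipher: shift "lhxdzhp" by 6
  'l' (pos 11) + 6 = pos 17 = 'r'
  'h' (pos 7) + 6 = pos 13 = 'n'
  'x' (pos 23) + 6 = pos 3 = 'd'
  'd' (pos 3) + 6 = pos 9 = 'j'
  'z' (pos 25) + 6 = pos 5 = 'f'
  'h' (pos 7) + 6 = pos 13 = 'n'
  'p' (pos 15) + 6 = pos 21 = 'v'
Result: rndjfnv

rndjfnv


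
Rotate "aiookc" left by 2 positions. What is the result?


Input: "aiookc", rotate left by 2
First 2 characters: "ai"
Remaining characters: "ookc"
Concatenate remaining + first: "ookc" + "ai" = "ookcai"

ookcai


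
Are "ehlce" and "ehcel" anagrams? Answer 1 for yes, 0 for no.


Strings: "ehlce", "ehcel"
Sorted first:  ceehl
Sorted second: ceehl
Sorted forms match => anagrams

1


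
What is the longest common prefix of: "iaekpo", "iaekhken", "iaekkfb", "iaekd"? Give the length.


Words: iaekpo, iaekhken, iaekkfb, iaekd
  Position 0: all 'i' => match
  Position 1: all 'a' => match
  Position 2: all 'e' => match
  Position 3: all 'k' => match
  Position 4: ('p', 'h', 'k', 'd') => mismatch, stop
LCP = "iaek" (length 4)

4


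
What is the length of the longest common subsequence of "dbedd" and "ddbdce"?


LCS of "dbedd" and "ddbdce"
DP table:
           d    d    b    d    c    e
      0    0    0    0    0    0    0
  d   0    1    1    1    1    1    1
  b   0    1    1    2    2    2    2
  e   0    1    1    2    2    2    3
  d   0    1    2    2    3    3    3
  d   0    1    2    2    3    3    3
LCS length = dp[5][6] = 3

3


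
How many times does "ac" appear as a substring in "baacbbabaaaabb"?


Searching for "ac" in "baacbbabaaaabb"
Scanning each position:
  Position 0: "ba" => no
  Position 1: "aa" => no
  Position 2: "ac" => MATCH
  Position 3: "cb" => no
  Position 4: "bb" => no
  Position 5: "ba" => no
  Position 6: "ab" => no
  Position 7: "ba" => no
  Position 8: "aa" => no
  Position 9: "aa" => no
  Position 10: "aa" => no
  Position 11: "ab" => no
  Position 12: "bb" => no
Total occurrences: 1

1


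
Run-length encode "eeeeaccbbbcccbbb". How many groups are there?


Input: eeeeaccbbbcccbbb
Scanning for consecutive runs:
  Group 1: 'e' x 4 (positions 0-3)
  Group 2: 'a' x 1 (positions 4-4)
  Group 3: 'c' x 2 (positions 5-6)
  Group 4: 'b' x 3 (positions 7-9)
  Group 5: 'c' x 3 (positions 10-12)
  Group 6: 'b' x 3 (positions 13-15)
Total groups: 6

6


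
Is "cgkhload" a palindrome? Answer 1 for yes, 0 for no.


Input: cgkhload
Reversed: daolhkgc
  Compare pos 0 ('c') with pos 7 ('d'): MISMATCH
  Compare pos 1 ('g') with pos 6 ('a'): MISMATCH
  Compare pos 2 ('k') with pos 5 ('o'): MISMATCH
  Compare pos 3 ('h') with pos 4 ('l'): MISMATCH
Result: not a palindrome

0


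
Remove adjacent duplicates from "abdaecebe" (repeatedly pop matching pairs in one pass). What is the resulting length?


Input: abdaecebe
Stack-based adjacent duplicate removal:
  Read 'a': push. Stack: a
  Read 'b': push. Stack: ab
  Read 'd': push. Stack: abd
  Read 'a': push. Stack: abda
  Read 'e': push. Stack: abdae
  Read 'c': push. Stack: abdaec
  Read 'e': push. Stack: abdaece
  Read 'b': push. Stack: abdaeceb
  Read 'e': push. Stack: abdaecebe
Final stack: "abdaecebe" (length 9)

9


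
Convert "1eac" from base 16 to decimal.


Input: "1eac" in base 16
Positional expansion:
  Digit '1' (value 1) x 16^3 = 4096
  Digit 'e' (value 14) x 16^2 = 3584
  Digit 'a' (value 10) x 16^1 = 160
  Digit 'c' (value 12) x 16^0 = 12
Sum = 7852

7852


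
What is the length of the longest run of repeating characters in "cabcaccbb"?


Input: "cabcaccbb"
Scanning for longest run:
  Position 1 ('a'): new char, reset run to 1
  Position 2 ('b'): new char, reset run to 1
  Position 3 ('c'): new char, reset run to 1
  Position 4 ('a'): new char, reset run to 1
  Position 5 ('c'): new char, reset run to 1
  Position 6 ('c'): continues run of 'c', length=2
  Position 7 ('b'): new char, reset run to 1
  Position 8 ('b'): continues run of 'b', length=2
Longest run: 'c' with length 2

2


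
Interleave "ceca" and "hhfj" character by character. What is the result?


Interleaving "ceca" and "hhfj":
  Position 0: 'c' from first, 'h' from second => "ch"
  Position 1: 'e' from first, 'h' from second => "eh"
  Position 2: 'c' from first, 'f' from second => "cf"
  Position 3: 'a' from first, 'j' from second => "aj"
Result: chehcfaj

chehcfaj


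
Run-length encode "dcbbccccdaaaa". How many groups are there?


Input: dcbbccccdaaaa
Scanning for consecutive runs:
  Group 1: 'd' x 1 (positions 0-0)
  Group 2: 'c' x 1 (positions 1-1)
  Group 3: 'b' x 2 (positions 2-3)
  Group 4: 'c' x 4 (positions 4-7)
  Group 5: 'd' x 1 (positions 8-8)
  Group 6: 'a' x 4 (positions 9-12)
Total groups: 6

6


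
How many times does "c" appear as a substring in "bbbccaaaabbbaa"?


Searching for "c" in "bbbccaaaabbbaa"
Scanning each position:
  Position 0: "b" => no
  Position 1: "b" => no
  Position 2: "b" => no
  Position 3: "c" => MATCH
  Position 4: "c" => MATCH
  Position 5: "a" => no
  Position 6: "a" => no
  Position 7: "a" => no
  Position 8: "a" => no
  Position 9: "b" => no
  Position 10: "b" => no
  Position 11: "b" => no
  Position 12: "a" => no
  Position 13: "a" => no
Total occurrences: 2

2


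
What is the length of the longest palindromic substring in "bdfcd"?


Input: "bdfcd"
Checking substrings for palindromes:
  No multi-char palindromic substrings found
Longest palindromic substring: "b" with length 1

1


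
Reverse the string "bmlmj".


Input: bmlmj
Reading characters right to left:
  Position 4: 'j'
  Position 3: 'm'
  Position 2: 'l'
  Position 1: 'm'
  Position 0: 'b'
Reversed: jmlmb

jmlmb


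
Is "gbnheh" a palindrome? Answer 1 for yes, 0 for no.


Input: gbnheh
Reversed: hehnbg
  Compare pos 0 ('g') with pos 5 ('h'): MISMATCH
  Compare pos 1 ('b') with pos 4 ('e'): MISMATCH
  Compare pos 2 ('n') with pos 3 ('h'): MISMATCH
Result: not a palindrome

0


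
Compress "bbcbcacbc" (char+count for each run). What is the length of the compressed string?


Input: bbcbcacbc
Runs:
  'b' x 2 => "b2"
  'c' x 1 => "c1"
  'b' x 1 => "b1"
  'c' x 1 => "c1"
  'a' x 1 => "a1"
  'c' x 1 => "c1"
  'b' x 1 => "b1"
  'c' x 1 => "c1"
Compressed: "b2c1b1c1a1c1b1c1"
Compressed length: 16

16


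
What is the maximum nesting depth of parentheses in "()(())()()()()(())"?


Input: "()(())()()()()(())"
Tracking depth:
  Position 0 '(': depth becomes 1
  Position 1 ')': depth becomes 0
  Position 2 '(': depth becomes 1
  Position 3 '(': depth becomes 2
  Position 4 ')': depth becomes 1
  Position 5 ')': depth becomes 0
  Position 6 '(': depth becomes 1
  Position 7 ')': depth becomes 0
  Position 8 '(': depth becomes 1
  Position 9 ')': depth becomes 0
  Position 10 '(': depth becomes 1
  Position 11 ')': depth becomes 0
  Position 12 '(': depth becomes 1
  Position 13 ')': depth becomes 0
  Position 14 '(': depth becomes 1
  Position 15 '(': depth becomes 2
  Position 16 ')': depth becomes 1
  Position 17 ')': depth becomes 0
Maximum depth reached: 2

2


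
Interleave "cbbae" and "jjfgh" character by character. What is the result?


Interleaving "cbbae" and "jjfgh":
  Position 0: 'c' from first, 'j' from second => "cj"
  Position 1: 'b' from first, 'j' from second => "bj"
  Position 2: 'b' from first, 'f' from second => "bf"
  Position 3: 'a' from first, 'g' from second => "ag"
  Position 4: 'e' from first, 'h' from second => "eh"
Result: cjbjbfageh

cjbjbfageh


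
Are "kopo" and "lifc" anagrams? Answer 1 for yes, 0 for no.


Strings: "kopo", "lifc"
Sorted first:  koop
Sorted second: cfil
Differ at position 0: 'k' vs 'c' => not anagrams

0


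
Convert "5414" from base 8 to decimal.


Input: "5414" in base 8
Positional expansion:
  Digit '5' (value 5) x 8^3 = 2560
  Digit '4' (value 4) x 8^2 = 256
  Digit '1' (value 1) x 8^1 = 8
  Digit '4' (value 4) x 8^0 = 4
Sum = 2828

2828


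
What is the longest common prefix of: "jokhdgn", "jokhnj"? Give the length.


Words: jokhdgn, jokhnj
  Position 0: all 'j' => match
  Position 1: all 'o' => match
  Position 2: all 'k' => match
  Position 3: all 'h' => match
  Position 4: ('d', 'n') => mismatch, stop
LCP = "jokh" (length 4)

4


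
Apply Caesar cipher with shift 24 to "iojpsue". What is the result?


Caesar cipher: shift "iojpsue" by 24
  'i' (pos 8) + 24 = pos 6 = 'g'
  'o' (pos 14) + 24 = pos 12 = 'm'
  'j' (pos 9) + 24 = pos 7 = 'h'
  'p' (pos 15) + 24 = pos 13 = 'n'
  's' (pos 18) + 24 = pos 16 = 'q'
  'u' (pos 20) + 24 = pos 18 = 's'
  'e' (pos 4) + 24 = pos 2 = 'c'
Result: gmhnqsc

gmhnqsc


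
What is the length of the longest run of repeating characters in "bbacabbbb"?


Input: "bbacabbbb"
Scanning for longest run:
  Position 1 ('b'): continues run of 'b', length=2
  Position 2 ('a'): new char, reset run to 1
  Position 3 ('c'): new char, reset run to 1
  Position 4 ('a'): new char, reset run to 1
  Position 5 ('b'): new char, reset run to 1
  Position 6 ('b'): continues run of 'b', length=2
  Position 7 ('b'): continues run of 'b', length=3
  Position 8 ('b'): continues run of 'b', length=4
Longest run: 'b' with length 4

4


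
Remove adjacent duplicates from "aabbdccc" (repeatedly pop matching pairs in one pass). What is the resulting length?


Input: aabbdccc
Stack-based adjacent duplicate removal:
  Read 'a': push. Stack: a
  Read 'a': matches stack top 'a' => pop. Stack: (empty)
  Read 'b': push. Stack: b
  Read 'b': matches stack top 'b' => pop. Stack: (empty)
  Read 'd': push. Stack: d
  Read 'c': push. Stack: dc
  Read 'c': matches stack top 'c' => pop. Stack: d
  Read 'c': push. Stack: dc
Final stack: "dc" (length 2)

2


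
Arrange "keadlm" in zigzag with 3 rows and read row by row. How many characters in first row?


Zigzag "keadlm" into 3 rows:
Placing characters:
  'k' => row 0
  'e' => row 1
  'a' => row 2
  'd' => row 1
  'l' => row 0
  'm' => row 1
Rows:
  Row 0: "kl"
  Row 1: "edm"
  Row 2: "a"
First row length: 2

2


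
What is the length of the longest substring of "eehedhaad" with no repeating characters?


Input: "eehedhaad"
Sliding window (track last position of each char):
  Position 0 ('e'): window [0,0] length 1 -- new best
  Position 1 ('e'): repeat (last at 0), move window start to 1
  Position 1 ('e'): window [1,1] length 1
  Position 2 ('h'): window [1,2] length 2 -- new best
  Position 3 ('e'): repeat (last at 1), move window start to 2
  Position 3 ('e'): window [2,3] length 2
  Position 4 ('d'): window [2,4] length 3 -- new best
  Position 5 ('h'): repeat (last at 2), move window start to 3
  Position 5 ('h'): window [3,5] length 3
  Position 6 ('a'): window [3,6] length 4 -- new best
  Position 7 ('a'): repeat (last at 6), move window start to 7
  Position 7 ('a'): window [7,7] length 1
  Position 8 ('d'): window [7,8] length 2
Longest substring with no repeats: "edha" with length 4

4


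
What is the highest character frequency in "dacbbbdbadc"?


Input: dacbbbdbadc
Character counts:
  'a': 2
  'b': 4
  'c': 2
  'd': 3
Maximum frequency: 4

4


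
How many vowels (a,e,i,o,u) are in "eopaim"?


Input: eopaim
Checking each character:
  'e' at position 0: vowel (running total: 1)
  'o' at position 1: vowel (running total: 2)
  'p' at position 2: consonant
  'a' at position 3: vowel (running total: 3)
  'i' at position 4: vowel (running total: 4)
  'm' at position 5: consonant
Total vowels: 4

4


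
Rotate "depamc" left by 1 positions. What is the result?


Input: "depamc", rotate left by 1
First 1 characters: "d"
Remaining characters: "epamc"
Concatenate remaining + first: "epamc" + "d" = "epamcd"

epamcd


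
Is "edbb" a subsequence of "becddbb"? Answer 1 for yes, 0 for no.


Check if "edbb" is a subsequence of "becddbb"
Greedy scan:
  Position 0 ('b'): no match needed
  Position 1 ('e'): matches sub[0] = 'e'
  Position 2 ('c'): no match needed
  Position 3 ('d'): matches sub[1] = 'd'
  Position 4 ('d'): no match needed
  Position 5 ('b'): matches sub[2] = 'b'
  Position 6 ('b'): matches sub[3] = 'b'
All 4 characters matched => is a subsequence

1


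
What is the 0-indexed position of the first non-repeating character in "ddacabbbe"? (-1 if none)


Input: ddacabbbe
Character frequencies:
  'a': 2
  'b': 3
  'c': 1
  'd': 2
  'e': 1
Scanning left to right for freq == 1:
  Position 0 ('d'): freq=2, skip
  Position 1 ('d'): freq=2, skip
  Position 2 ('a'): freq=2, skip
  Position 3 ('c'): unique! => answer = 3

3


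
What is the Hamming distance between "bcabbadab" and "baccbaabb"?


Comparing "bcabbadab" and "baccbaabb" position by position:
  Position 0: 'b' vs 'b' => same
  Position 1: 'c' vs 'a' => differ
  Position 2: 'a' vs 'c' => differ
  Position 3: 'b' vs 'c' => differ
  Position 4: 'b' vs 'b' => same
  Position 5: 'a' vs 'a' => same
  Position 6: 'd' vs 'a' => differ
  Position 7: 'a' vs 'b' => differ
  Position 8: 'b' vs 'b' => same
Total differences (Hamming distance): 5

5


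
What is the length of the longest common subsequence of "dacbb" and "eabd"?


LCS of "dacbb" and "eabd"
DP table:
           e    a    b    d
      0    0    0    0    0
  d   0    0    0    0    1
  a   0    0    1    1    1
  c   0    0    1    1    1
  b   0    0    1    2    2
  b   0    0    1    2    2
LCS length = dp[5][4] = 2

2


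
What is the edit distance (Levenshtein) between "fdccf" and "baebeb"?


Computing edit distance: "fdccf" -> "baebeb"
DP table:
           b    a    e    b    e    b
      0    1    2    3    4    5    6
  f   1    1    2    3    4    5    6
  d   2    2    2    3    4    5    6
  c   3    3    3    3    4    5    6
  c   4    4    4    4    4    5    6
  f   5    5    5    5    5    5    6
Edit distance = dp[5][6] = 6

6


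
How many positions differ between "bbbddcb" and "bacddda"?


Comparing "bbbddcb" and "bacddda" position by position:
  Position 0: 'b' vs 'b' => same
  Position 1: 'b' vs 'a' => DIFFER
  Position 2: 'b' vs 'c' => DIFFER
  Position 3: 'd' vs 'd' => same
  Position 4: 'd' vs 'd' => same
  Position 5: 'c' vs 'd' => DIFFER
  Position 6: 'b' vs 'a' => DIFFER
Positions that differ: 4

4


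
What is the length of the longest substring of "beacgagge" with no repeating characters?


Input: "beacgagge"
Sliding window (track last position of each char):
  Position 0 ('b'): window [0,0] length 1 -- new best
  Position 1 ('e'): window [0,1] length 2 -- new best
  Position 2 ('a'): window [0,2] length 3 -- new best
  Position 3 ('c'): window [0,3] length 4 -- new best
  Position 4 ('g'): window [0,4] length 5 -- new best
  Position 5 ('a'): repeat (last at 2), move window start to 3
  Position 5 ('a'): window [3,5] length 3
  Position 6 ('g'): repeat (last at 4), move window start to 5
  Position 6 ('g'): window [5,6] length 2
  Position 7 ('g'): repeat (last at 6), move window start to 7
  Position 7 ('g'): window [7,7] length 1
  Position 8 ('e'): window [7,8] length 2
Longest substring with no repeats: "beacg" with length 5

5


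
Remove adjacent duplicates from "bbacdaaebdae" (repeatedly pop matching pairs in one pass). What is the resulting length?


Input: bbacdaaebdae
Stack-based adjacent duplicate removal:
  Read 'b': push. Stack: b
  Read 'b': matches stack top 'b' => pop. Stack: (empty)
  Read 'a': push. Stack: a
  Read 'c': push. Stack: ac
  Read 'd': push. Stack: acd
  Read 'a': push. Stack: acda
  Read 'a': matches stack top 'a' => pop. Stack: acd
  Read 'e': push. Stack: acde
  Read 'b': push. Stack: acdeb
  Read 'd': push. Stack: acdebd
  Read 'a': push. Stack: acdebda
  Read 'e': push. Stack: acdebdae
Final stack: "acdebdae" (length 8)

8


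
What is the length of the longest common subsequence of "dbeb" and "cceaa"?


LCS of "dbeb" and "cceaa"
DP table:
           c    c    e    a    a
      0    0    0    0    0    0
  d   0    0    0    0    0    0
  b   0    0    0    0    0    0
  e   0    0    0    1    1    1
  b   0    0    0    1    1    1
LCS length = dp[4][5] = 1

1


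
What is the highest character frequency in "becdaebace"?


Input: becdaebace
Character counts:
  'a': 2
  'b': 2
  'c': 2
  'd': 1
  'e': 3
Maximum frequency: 3

3


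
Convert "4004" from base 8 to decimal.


Input: "4004" in base 8
Positional expansion:
  Digit '4' (value 4) x 8^3 = 2048
  Digit '0' (value 0) x 8^2 = 0
  Digit '0' (value 0) x 8^1 = 0
  Digit '4' (value 4) x 8^0 = 4
Sum = 2052

2052


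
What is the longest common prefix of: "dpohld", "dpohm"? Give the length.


Words: dpohld, dpohm
  Position 0: all 'd' => match
  Position 1: all 'p' => match
  Position 2: all 'o' => match
  Position 3: all 'h' => match
  Position 4: ('l', 'm') => mismatch, stop
LCP = "dpoh" (length 4)

4


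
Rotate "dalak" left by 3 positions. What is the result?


Input: "dalak", rotate left by 3
First 3 characters: "dal"
Remaining characters: "ak"
Concatenate remaining + first: "ak" + "dal" = "akdal"

akdal


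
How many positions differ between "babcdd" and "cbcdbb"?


Comparing "babcdd" and "cbcdbb" position by position:
  Position 0: 'b' vs 'c' => DIFFER
  Position 1: 'a' vs 'b' => DIFFER
  Position 2: 'b' vs 'c' => DIFFER
  Position 3: 'c' vs 'd' => DIFFER
  Position 4: 'd' vs 'b' => DIFFER
  Position 5: 'd' vs 'b' => DIFFER
Positions that differ: 6

6


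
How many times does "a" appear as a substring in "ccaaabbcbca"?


Searching for "a" in "ccaaabbcbca"
Scanning each position:
  Position 0: "c" => no
  Position 1: "c" => no
  Position 2: "a" => MATCH
  Position 3: "a" => MATCH
  Position 4: "a" => MATCH
  Position 5: "b" => no
  Position 6: "b" => no
  Position 7: "c" => no
  Position 8: "b" => no
  Position 9: "c" => no
  Position 10: "a" => MATCH
Total occurrences: 4

4


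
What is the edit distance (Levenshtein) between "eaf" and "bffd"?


Computing edit distance: "eaf" -> "bffd"
DP table:
           b    f    f    d
      0    1    2    3    4
  e   1    1    2    3    4
  a   2    2    2    3    4
  f   3    3    2    2    3
Edit distance = dp[3][4] = 3

3
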